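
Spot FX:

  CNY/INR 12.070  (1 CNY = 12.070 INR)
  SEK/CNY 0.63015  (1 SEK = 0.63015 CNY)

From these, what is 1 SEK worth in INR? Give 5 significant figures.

1 SEK × 0.63015 = 0.63015 CNY
0.63015 CNY × 12.070 = 7.60591 INR

SEK/INR = 7.6059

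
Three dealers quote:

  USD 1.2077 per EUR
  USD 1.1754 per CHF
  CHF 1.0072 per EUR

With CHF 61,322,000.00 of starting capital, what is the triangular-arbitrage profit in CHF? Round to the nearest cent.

Profitable loop is CHF → EUR → USD → CHF:
CHF 61,322,000.00 ÷ 1.0072 = EUR 60,883,637.81
EUR 60,883,637.81 × 1.2077 = USD 73,529,169.38
USD 73,529,169.38 ÷ 1.1754 = CHF 62,556,720.59
Profit = CHF 62,556,720.59 − CHF 61,322,000.00

Profit: CHF 1,234,720.59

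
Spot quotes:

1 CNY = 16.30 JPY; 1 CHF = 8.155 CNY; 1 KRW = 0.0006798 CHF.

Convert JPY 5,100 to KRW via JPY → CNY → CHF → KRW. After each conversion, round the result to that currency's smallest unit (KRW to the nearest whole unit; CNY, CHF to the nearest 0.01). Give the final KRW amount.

JPY 5,100 ÷ 16.30 = CNY 312.88
CNY 312.88 ÷ 8.155 = CHF 38.37
CHF 38.37 ÷ 0.0006798 = KRW 56,443

KRW 56,443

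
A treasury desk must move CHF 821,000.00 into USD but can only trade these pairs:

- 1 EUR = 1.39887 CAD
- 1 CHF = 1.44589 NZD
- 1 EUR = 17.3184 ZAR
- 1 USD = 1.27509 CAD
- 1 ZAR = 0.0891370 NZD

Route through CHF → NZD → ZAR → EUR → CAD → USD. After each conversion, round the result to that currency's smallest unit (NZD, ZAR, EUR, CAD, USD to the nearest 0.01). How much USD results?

CHF 821,000.00 × 1.44589 = NZD 1,187,075.69
NZD 1,187,075.69 ÷ 0.0891370 = ZAR 13,317,429.24
ZAR 13,317,429.24 ÷ 17.3184 = EUR 768,975.73
EUR 768,975.73 × 1.39887 = CAD 1,075,697.08
CAD 1,075,697.08 ÷ 1.27509 = USD 843,624.43

USD 843,624.43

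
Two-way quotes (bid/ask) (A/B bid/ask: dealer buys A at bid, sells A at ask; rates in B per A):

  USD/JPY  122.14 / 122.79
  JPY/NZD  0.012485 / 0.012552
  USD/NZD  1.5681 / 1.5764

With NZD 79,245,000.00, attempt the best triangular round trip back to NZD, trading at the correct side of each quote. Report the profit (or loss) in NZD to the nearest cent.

Best loop NZD → JPY → USD → NZD:
NZD 79,245,000.00 ÷ 0.012552 (buy JPY at ask) = JPY 6,313,336,520
JPY 6,313,336,520 ÷ 122.79 (buy USD at ask) = USD 51,415,722.13
USD 51,415,722.13 × 1.5681 (sell USD at bid) = NZD 80,624,993.87

Net profit: NZD 1,379,993.87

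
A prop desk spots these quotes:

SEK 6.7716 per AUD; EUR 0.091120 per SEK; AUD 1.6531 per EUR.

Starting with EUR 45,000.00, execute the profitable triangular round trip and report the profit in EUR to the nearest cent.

Profit: EUR 900.42

Profitable loop is EUR → AUD → SEK → EUR:
EUR 45,000.00 × 1.6531 = AUD 74,389.50
AUD 74,389.50 × 6.7716 = SEK 503,735.94
SEK 503,735.94 × 0.091120 = EUR 45,900.42
Profit = EUR 45,900.42 − EUR 45,000.00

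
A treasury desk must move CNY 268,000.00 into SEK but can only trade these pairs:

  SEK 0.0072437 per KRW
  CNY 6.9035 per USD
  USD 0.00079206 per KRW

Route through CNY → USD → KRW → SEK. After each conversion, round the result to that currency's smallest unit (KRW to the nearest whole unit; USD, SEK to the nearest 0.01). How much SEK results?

SEK 355,032.30

CNY 268,000.00 ÷ 6.9035 = USD 38,820.89
USD 38,820.89 ÷ 0.00079206 = KRW 49,012,562
KRW 49,012,562 × 0.0072437 = SEK 355,032.30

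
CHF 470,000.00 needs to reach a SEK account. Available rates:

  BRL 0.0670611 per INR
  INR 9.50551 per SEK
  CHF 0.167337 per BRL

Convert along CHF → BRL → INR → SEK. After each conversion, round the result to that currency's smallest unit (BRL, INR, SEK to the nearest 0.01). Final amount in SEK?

SEK 4,406,155.12

CHF 470,000.00 ÷ 0.167337 = BRL 2,808,703.39
BRL 2,808,703.39 ÷ 0.0670611 = INR 41,882,751.55
INR 41,882,751.55 ÷ 9.50551 = SEK 4,406,155.12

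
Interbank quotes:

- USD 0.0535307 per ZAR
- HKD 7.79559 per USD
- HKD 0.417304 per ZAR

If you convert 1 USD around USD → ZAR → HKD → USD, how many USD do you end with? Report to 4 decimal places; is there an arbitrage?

1.0000 (no arbitrage)

Around USD → ZAR → HKD → USD: 1 ÷ 0.0535307 × 0.417304 ÷ 7.79559 = 1.000001
Product ≈ 1 (deviation 0.000%, within rounding noise).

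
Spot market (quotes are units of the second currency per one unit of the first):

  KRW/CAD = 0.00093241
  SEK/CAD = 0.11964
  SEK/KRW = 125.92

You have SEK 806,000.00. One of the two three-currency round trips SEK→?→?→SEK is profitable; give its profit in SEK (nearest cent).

Profitable loop is SEK → CAD → KRW → SEK:
SEK 806,000.00 × 0.11964 = CAD 96,429.84
CAD 96,429.84 ÷ 0.00093241 = KRW 103,419,998
KRW 103,419,998 ÷ 125.92 = SEK 821,315.10
Profit = SEK 821,315.10 − SEK 806,000.00

Profit: SEK 15,315.10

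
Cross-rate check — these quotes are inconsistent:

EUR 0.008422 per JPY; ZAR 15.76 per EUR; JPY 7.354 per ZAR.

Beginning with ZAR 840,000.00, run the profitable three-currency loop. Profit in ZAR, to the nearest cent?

Profitable loop is ZAR → EUR → JPY → ZAR:
ZAR 840,000.00 ÷ 15.76 = EUR 53,299.49
EUR 53,299.49 ÷ 0.008422 = JPY 6,328,603
JPY 6,328,603 ÷ 7.354 = ZAR 860,566.05
Profit = ZAR 860,566.05 − ZAR 840,000.00

Profit: ZAR 20,566.05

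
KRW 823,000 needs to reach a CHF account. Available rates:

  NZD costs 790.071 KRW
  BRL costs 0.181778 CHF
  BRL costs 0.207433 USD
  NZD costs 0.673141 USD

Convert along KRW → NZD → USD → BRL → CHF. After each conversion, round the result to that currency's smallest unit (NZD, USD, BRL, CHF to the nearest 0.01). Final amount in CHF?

KRW 823,000 ÷ 790.071 = NZD 1,041.68
NZD 1,041.68 × 0.673141 = USD 701.20
USD 701.20 ÷ 0.207433 = BRL 3,380.37
BRL 3,380.37 × 0.181778 = CHF 614.48

CHF 614.48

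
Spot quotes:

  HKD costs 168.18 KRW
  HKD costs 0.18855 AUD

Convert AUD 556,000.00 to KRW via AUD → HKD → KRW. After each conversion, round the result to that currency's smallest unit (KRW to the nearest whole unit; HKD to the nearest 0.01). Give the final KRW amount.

KRW 495,932,538

AUD 556,000.00 ÷ 0.18855 = HKD 2,948,819.94
HKD 2,948,819.94 × 168.18 = KRW 495,932,538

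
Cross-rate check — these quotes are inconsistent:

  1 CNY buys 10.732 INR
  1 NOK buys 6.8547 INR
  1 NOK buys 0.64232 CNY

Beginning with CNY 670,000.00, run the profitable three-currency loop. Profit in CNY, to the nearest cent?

Profitable loop is CNY → INR → NOK → CNY:
CNY 670,000.00 × 10.732 = INR 7,190,440.00
INR 7,190,440.00 ÷ 6.8547 = NOK 1,048,979.53
NOK 1,048,979.53 × 0.64232 = CNY 673,780.53
Profit = CNY 673,780.53 − CNY 670,000.00

Profit: CNY 3,780.53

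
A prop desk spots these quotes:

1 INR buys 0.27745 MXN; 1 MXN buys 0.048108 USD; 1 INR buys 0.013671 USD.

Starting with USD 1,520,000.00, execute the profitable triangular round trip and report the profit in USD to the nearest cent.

Profitable loop is USD → MXN → INR → USD:
USD 1,520,000.00 ÷ 0.048108 = MXN 31,595,576.62
MXN 31,595,576.62 ÷ 0.27745 = INR 113,878,452.40
INR 113,878,452.40 × 0.013671 = USD 1,556,832.32
Profit = USD 1,556,832.32 − USD 1,520,000.00

Profit: USD 36,832.32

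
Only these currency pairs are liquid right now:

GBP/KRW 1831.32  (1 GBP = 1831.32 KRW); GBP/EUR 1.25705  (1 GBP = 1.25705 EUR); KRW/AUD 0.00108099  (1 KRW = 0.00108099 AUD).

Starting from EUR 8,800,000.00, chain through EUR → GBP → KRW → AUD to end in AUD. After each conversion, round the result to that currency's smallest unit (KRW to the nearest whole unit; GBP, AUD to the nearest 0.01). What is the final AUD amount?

EUR 8,800,000.00 ÷ 1.25705 = GBP 7,000,517.08
GBP 7,000,517.08 × 1831.32 = KRW 12,820,186,939
KRW 12,820,186,939 × 0.00108099 = AUD 13,858,493.88

AUD 13,858,493.88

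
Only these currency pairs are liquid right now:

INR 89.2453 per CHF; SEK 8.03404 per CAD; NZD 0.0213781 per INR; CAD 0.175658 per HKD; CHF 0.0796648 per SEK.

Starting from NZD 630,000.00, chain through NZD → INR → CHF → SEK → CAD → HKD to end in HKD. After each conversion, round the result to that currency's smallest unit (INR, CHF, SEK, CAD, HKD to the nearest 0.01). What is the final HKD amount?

HKD 2,937,092.99

NZD 630,000.00 ÷ 0.0213781 = INR 29,469,410.28
INR 29,469,410.28 ÷ 89.2453 = CHF 330,206.86
CHF 330,206.86 ÷ 0.0796648 = SEK 4,144,953.10
SEK 4,144,953.10 ÷ 8.03404 = CAD 515,923.88
CAD 515,923.88 ÷ 0.175658 = HKD 2,937,092.99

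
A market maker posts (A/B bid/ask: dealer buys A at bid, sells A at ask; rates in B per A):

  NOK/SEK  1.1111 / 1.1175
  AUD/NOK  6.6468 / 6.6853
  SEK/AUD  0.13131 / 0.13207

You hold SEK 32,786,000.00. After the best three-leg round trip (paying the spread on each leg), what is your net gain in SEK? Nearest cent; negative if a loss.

Net profit: SEK 442,889.24

Best loop SEK → NOK → AUD → SEK:
SEK 32,786,000.00 ÷ 1.1175 (buy NOK at ask) = NOK 29,338,702.46
NOK 29,338,702.46 ÷ 6.6853 (buy AUD at ask) = AUD 4,388,539.40
AUD 4,388,539.40 ÷ 0.13207 (buy SEK at ask) = SEK 33,228,889.24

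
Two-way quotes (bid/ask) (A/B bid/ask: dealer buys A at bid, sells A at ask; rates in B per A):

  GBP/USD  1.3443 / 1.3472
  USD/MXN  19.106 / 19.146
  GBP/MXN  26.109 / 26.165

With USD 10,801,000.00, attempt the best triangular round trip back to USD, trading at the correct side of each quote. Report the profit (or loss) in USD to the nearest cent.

Net profit: USD 132,119.01

Best loop USD → GBP → MXN → USD:
USD 10,801,000.00 ÷ 1.3472 (buy GBP at ask) = GBP 8,017,369.36
GBP 8,017,369.36 × 26.109 (sell GBP at bid) = MXN 209,325,496.59
MXN 209,325,496.59 ÷ 19.146 (buy USD at ask) = USD 10,933,119.01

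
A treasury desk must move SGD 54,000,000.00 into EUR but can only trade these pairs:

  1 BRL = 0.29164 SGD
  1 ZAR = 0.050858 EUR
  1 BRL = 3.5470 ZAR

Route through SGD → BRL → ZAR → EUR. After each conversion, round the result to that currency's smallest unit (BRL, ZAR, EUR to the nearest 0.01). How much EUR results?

EUR 33,401,589.65

SGD 54,000,000.00 ÷ 0.29164 = BRL 185,159,786.04
BRL 185,159,786.04 × 3.5470 = ZAR 656,761,761.08
ZAR 656,761,761.08 × 0.050858 = EUR 33,401,589.65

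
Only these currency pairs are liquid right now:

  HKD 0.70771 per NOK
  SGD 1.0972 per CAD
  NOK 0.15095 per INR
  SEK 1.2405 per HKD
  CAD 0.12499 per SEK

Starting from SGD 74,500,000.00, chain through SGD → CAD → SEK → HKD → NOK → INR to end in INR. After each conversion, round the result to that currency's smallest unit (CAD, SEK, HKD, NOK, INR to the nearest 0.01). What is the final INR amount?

INR 4,099,302,689.90

SGD 74,500,000.00 ÷ 1.0972 = CAD 67,900,109.37
CAD 67,900,109.37 ÷ 0.12499 = SEK 543,244,334.51
SEK 543,244,334.51 ÷ 1.2405 = HKD 437,923,687.63
HKD 437,923,687.63 ÷ 0.70771 = NOK 618,789,741.04
NOK 618,789,741.04 ÷ 0.15095 = INR 4,099,302,689.90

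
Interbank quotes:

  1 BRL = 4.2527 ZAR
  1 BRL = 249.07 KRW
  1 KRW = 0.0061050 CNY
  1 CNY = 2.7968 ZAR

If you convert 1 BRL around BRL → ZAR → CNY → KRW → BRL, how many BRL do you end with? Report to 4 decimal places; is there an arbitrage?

1.0000 (no arbitrage)

Around BRL → ZAR → CNY → KRW → BRL: 1 × 4.2527 ÷ 2.7968 ÷ 0.0061050 ÷ 249.07 = 0.999991
Product ≈ 1 (deviation 0.001%, within rounding noise).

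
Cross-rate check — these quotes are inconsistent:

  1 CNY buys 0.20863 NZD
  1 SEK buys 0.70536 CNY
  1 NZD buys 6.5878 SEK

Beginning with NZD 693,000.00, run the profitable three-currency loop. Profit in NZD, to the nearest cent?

Profit: NZD 21,834.07

Profitable loop is NZD → CNY → SEK → NZD:
NZD 693,000.00 ÷ 0.20863 = CNY 3,321,669.94
CNY 3,321,669.94 ÷ 0.70536 = SEK 4,709,183.88
SEK 4,709,183.88 ÷ 6.5878 = NZD 714,834.07
Profit = NZD 714,834.07 − NZD 693,000.00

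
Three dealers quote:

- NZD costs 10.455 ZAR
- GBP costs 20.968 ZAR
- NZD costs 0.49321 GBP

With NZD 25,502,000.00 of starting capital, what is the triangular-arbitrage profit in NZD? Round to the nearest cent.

Profitable loop is NZD → ZAR → GBP → NZD:
NZD 25,502,000.00 × 10.455 = ZAR 266,623,410.00
ZAR 266,623,410.00 ÷ 20.968 = GBP 12,715,729.21
GBP 12,715,729.21 ÷ 0.49321 = NZD 25,781,572.16
Profit = NZD 25,781,572.16 − NZD 25,502,000.00

Profit: NZD 279,572.16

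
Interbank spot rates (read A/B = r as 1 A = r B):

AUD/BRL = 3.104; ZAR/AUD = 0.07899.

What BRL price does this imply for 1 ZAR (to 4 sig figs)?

1 ZAR × 0.07899 = 0.07899 AUD
0.07899 AUD × 3.104 = 0.245185 BRL

ZAR/BRL = 0.2452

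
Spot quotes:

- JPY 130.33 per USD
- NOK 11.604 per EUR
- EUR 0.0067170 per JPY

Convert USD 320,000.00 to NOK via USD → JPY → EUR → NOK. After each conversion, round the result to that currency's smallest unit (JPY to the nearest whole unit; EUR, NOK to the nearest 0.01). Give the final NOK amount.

USD 320,000.00 × 130.33 = JPY 41,705,600
JPY 41,705,600 × 0.0067170 = EUR 280,136.52
EUR 280,136.52 × 11.604 = NOK 3,250,704.18

NOK 3,250,704.18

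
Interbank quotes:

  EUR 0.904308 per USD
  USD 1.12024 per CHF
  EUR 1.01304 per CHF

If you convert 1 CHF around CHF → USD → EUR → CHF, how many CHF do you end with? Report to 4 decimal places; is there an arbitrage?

1.0000 (no arbitrage)

Around CHF → USD → EUR → CHF: 1 × 1.12024 × 0.904308 ÷ 1.01304 = 1.000002
Product ≈ 1 (deviation 0.000%, within rounding noise).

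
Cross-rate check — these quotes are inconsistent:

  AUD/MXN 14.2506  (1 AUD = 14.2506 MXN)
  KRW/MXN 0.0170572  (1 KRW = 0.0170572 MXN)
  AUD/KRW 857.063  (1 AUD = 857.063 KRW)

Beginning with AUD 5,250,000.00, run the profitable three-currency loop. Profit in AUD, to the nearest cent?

Profit: AUD 135,755.60

Profitable loop is AUD → KRW → MXN → AUD:
AUD 5,250,000.00 × 857.063 = KRW 4,499,580,750
KRW 4,499,580,750 × 0.0170572 = MXN 76,750,248.77
MXN 76,750,248.77 ÷ 14.2506 = AUD 5,385,755.60
Profit = AUD 5,385,755.60 − AUD 5,250,000.00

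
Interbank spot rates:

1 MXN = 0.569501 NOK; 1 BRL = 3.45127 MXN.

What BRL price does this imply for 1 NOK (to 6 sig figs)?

1 NOK ÷ 0.569501 = 1.75592 MXN
1.75592 MXN ÷ 3.45127 = 0.508776 BRL

NOK/BRL = 0.508776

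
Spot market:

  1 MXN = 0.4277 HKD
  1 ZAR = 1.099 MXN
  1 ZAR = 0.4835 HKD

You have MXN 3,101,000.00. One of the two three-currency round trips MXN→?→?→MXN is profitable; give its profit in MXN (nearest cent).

Profit: MXN 88,784.20

Profitable loop is MXN → ZAR → HKD → MXN:
MXN 3,101,000.00 ÷ 1.099 = ZAR 2,821,656.05
ZAR 2,821,656.05 × 0.4835 = HKD 1,364,270.70
HKD 1,364,270.70 ÷ 0.4277 = MXN 3,189,784.20
Profit = MXN 3,189,784.20 − MXN 3,101,000.00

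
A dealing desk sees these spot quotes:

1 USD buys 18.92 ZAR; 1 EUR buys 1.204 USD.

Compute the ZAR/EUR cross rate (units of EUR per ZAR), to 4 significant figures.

1 ZAR ÷ 18.92 = 0.0528541 USD
0.0528541 USD ÷ 1.204 = 0.0438988 EUR

ZAR/EUR = 0.04390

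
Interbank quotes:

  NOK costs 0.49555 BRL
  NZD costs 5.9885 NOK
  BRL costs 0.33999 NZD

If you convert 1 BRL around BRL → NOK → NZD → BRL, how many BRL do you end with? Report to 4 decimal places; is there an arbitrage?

0.9911 (arbitrage exists)

Around BRL → NOK → NZD → BRL: 1 ÷ 0.49555 ÷ 5.9885 ÷ 0.33999 = 0.991125
Product < 1; profitable direction is BRL → NZD → NOK → BRL.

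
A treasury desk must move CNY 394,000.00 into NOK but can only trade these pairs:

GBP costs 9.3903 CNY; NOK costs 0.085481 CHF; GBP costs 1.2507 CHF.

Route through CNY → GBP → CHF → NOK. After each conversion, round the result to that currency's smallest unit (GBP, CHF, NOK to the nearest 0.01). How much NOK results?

CNY 394,000.00 ÷ 9.3903 = GBP 41,958.19
GBP 41,958.19 × 1.2507 = CHF 52,477.11
CHF 52,477.11 ÷ 0.085481 = NOK 613,903.79

NOK 613,903.79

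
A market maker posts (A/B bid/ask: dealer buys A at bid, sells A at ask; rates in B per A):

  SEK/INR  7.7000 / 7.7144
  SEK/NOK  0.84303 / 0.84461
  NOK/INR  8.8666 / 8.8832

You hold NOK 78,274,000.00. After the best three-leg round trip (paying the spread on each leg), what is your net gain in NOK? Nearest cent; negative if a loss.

Net profit: NOK 2,056,892.83

Best loop NOK → SEK → INR → NOK:
NOK 78,274,000.00 ÷ 0.84461 (buy SEK at ask) = SEK 92,674,725.61
SEK 92,674,725.61 × 7.7000 (sell SEK at bid) = INR 713,595,387.22
INR 713,595,387.22 ÷ 8.8832 (buy NOK at ask) = NOK 80,330,892.83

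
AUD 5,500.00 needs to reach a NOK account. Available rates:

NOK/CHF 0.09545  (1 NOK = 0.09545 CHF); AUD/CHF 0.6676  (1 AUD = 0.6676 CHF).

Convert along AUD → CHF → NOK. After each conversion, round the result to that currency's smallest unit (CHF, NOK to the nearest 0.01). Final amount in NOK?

NOK 38,468.31

AUD 5,500.00 × 0.6676 = CHF 3,671.80
CHF 3,671.80 ÷ 0.09545 = NOK 38,468.31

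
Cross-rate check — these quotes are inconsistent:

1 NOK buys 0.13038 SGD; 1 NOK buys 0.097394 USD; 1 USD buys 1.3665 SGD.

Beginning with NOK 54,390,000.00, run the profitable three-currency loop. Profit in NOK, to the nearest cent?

Profit: NOK 1,130,059.25

Profitable loop is NOK → USD → SGD → NOK:
NOK 54,390,000.00 × 0.097394 = USD 5,297,259.66
USD 5,297,259.66 × 1.3665 = SGD 7,238,705.33
SGD 7,238,705.33 ÷ 0.13038 = NOK 55,520,059.25
Profit = NOK 55,520,059.25 − NOK 54,390,000.00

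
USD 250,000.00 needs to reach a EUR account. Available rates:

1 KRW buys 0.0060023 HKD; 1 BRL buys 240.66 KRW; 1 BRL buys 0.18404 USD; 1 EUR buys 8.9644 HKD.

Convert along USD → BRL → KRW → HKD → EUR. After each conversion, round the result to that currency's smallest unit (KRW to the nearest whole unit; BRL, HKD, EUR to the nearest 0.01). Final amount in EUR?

USD 250,000.00 ÷ 0.18404 = BRL 1,358,400.35
BRL 1,358,400.35 × 240.66 = KRW 326,912,628
KRW 326,912,628 × 0.0060023 = HKD 1,962,227.67
HKD 1,962,227.67 ÷ 8.9644 = EUR 218,891.13

EUR 218,891.13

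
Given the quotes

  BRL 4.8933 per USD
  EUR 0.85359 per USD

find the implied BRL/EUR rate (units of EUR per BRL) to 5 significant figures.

BRL/EUR = 0.17444

1 BRL ÷ 4.8933 = 0.204361 USD
0.204361 USD × 0.85359 = 0.174441 EUR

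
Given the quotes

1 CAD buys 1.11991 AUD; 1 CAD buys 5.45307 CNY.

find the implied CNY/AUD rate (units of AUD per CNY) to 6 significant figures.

1 CNY ÷ 5.45307 = 0.183383 CAD
0.183383 CAD × 1.11991 = 0.205372 AUD

CNY/AUD = 0.205372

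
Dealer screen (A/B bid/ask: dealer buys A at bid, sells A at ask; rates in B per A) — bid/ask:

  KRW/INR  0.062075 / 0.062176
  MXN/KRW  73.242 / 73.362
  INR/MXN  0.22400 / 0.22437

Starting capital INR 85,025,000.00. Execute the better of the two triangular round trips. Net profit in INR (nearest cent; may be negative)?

Best loop INR → MXN → KRW → INR:
INR 85,025,000.00 × 0.22400 (sell INR at bid) = MXN 19,045,600.00
MXN 19,045,600.00 × 73.242 (sell MXN at bid) = KRW 1,394,937,835
KRW 1,394,937,835 × 0.062075 (sell KRW at bid) = INR 86,590,766.12

Net profit: INR 1,565,766.12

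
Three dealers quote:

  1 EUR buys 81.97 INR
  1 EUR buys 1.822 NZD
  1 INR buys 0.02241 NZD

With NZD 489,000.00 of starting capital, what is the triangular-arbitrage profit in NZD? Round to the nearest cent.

Profitable loop is NZD → EUR → INR → NZD:
NZD 489,000.00 ÷ 1.822 = EUR 268,386.39
EUR 268,386.39 × 81.97 = INR 21,999,632.27
INR 21,999,632.27 × 0.02241 = NZD 493,011.76
Profit = NZD 493,011.76 − NZD 489,000.00

Profit: NZD 4,011.76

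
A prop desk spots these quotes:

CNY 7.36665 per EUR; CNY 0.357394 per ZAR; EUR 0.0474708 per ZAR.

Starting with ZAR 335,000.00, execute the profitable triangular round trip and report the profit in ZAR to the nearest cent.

Profit: ZAR 7,369.82

Profitable loop is ZAR → CNY → EUR → ZAR:
ZAR 335,000.00 × 0.357394 = CNY 119,726.99
CNY 119,726.99 ÷ 7.36665 = EUR 16,252.57
EUR 16,252.57 ÷ 0.0474708 = ZAR 342,369.82
Profit = ZAR 342,369.82 − ZAR 335,000.00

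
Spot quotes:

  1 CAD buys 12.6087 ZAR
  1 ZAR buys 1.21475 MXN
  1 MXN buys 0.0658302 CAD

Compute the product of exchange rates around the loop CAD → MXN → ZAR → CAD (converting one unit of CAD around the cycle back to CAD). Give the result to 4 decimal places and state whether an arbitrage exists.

Around CAD → MXN → ZAR → CAD: 1 ÷ 0.0658302 ÷ 1.21475 ÷ 12.6087 = 0.991785
Product < 1; profitable direction is CAD → ZAR → MXN → CAD.

0.9918 (arbitrage exists)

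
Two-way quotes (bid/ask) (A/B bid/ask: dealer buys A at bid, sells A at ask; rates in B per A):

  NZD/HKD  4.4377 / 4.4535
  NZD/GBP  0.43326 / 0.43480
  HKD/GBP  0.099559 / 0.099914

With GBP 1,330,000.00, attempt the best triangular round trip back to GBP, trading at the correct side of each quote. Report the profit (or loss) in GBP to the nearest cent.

Net profit: GBP 21,451.83

Best loop GBP → NZD → HKD → GBP:
GBP 1,330,000.00 ÷ 0.43480 (buy NZD at ask) = NZD 3,058,877.64
NZD 3,058,877.64 × 4.4377 (sell NZD at bid) = HKD 13,574,381.32
HKD 13,574,381.32 × 0.099559 (sell HKD at bid) = GBP 1,351,451.83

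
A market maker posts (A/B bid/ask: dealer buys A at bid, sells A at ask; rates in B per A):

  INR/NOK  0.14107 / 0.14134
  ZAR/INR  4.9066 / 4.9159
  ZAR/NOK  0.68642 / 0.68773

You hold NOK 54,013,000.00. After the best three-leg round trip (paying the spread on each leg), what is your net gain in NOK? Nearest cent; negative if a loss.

Best loop NOK → ZAR → INR → NOK:
NOK 54,013,000.00 ÷ 0.68773 (buy ZAR at ask) = ZAR 78,538,089.08
ZAR 78,538,089.08 × 4.9066 (sell ZAR at bid) = INR 385,354,987.86
INR 385,354,987.86 × 0.14107 (sell INR at bid) = NOK 54,362,028.14

Net profit: NOK 349,028.14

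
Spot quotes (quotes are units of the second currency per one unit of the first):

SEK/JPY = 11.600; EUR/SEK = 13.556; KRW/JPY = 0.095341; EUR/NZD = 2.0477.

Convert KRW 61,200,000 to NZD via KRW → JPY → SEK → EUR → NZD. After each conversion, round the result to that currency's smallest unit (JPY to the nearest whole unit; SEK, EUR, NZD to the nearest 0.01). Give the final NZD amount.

NZD 75,981.51

KRW 61,200,000 × 0.095341 = JPY 5,834,869
JPY 5,834,869 ÷ 11.600 = SEK 503,005.95
SEK 503,005.95 ÷ 13.556 = EUR 37,105.78
EUR 37,105.78 × 2.0477 = NZD 75,981.51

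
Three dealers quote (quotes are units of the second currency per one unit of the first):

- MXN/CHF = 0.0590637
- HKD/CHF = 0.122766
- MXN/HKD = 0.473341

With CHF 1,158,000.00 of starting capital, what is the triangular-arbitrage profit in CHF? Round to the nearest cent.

Profit: CHF 19,001.40

Profitable loop is CHF → HKD → MXN → CHF:
CHF 1,158,000.00 ÷ 0.122766 = HKD 9,432,579.05
HKD 9,432,579.05 ÷ 0.473341 = MXN 19,927,661.14
MXN 19,927,661.14 × 0.0590637 = CHF 1,177,001.40
Profit = CHF 1,177,001.40 − CHF 1,158,000.00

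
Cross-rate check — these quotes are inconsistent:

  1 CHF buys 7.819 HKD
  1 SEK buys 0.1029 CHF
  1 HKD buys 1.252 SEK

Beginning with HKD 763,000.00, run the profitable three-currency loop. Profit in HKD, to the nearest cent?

Profitable loop is HKD → SEK → CHF → HKD:
HKD 763,000.00 × 1.252 = SEK 955,276.00
SEK 955,276.00 × 0.1029 = CHF 98,297.90
CHF 98,297.90 × 7.819 = HKD 768,591.28
Profit = HKD 768,591.28 − HKD 763,000.00

Profit: HKD 5,591.28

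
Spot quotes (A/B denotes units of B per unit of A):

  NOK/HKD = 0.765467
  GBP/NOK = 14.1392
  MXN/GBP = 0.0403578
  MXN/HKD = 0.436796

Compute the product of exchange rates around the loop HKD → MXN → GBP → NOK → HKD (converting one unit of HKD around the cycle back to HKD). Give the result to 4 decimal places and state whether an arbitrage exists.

Around HKD → MXN → GBP → NOK → HKD: 1 ÷ 0.436796 × 0.0403578 × 14.1392 × 0.765467 = 1.000000
Product ≈ 1 (deviation 0.000%, within rounding noise).

1.0000 (no arbitrage)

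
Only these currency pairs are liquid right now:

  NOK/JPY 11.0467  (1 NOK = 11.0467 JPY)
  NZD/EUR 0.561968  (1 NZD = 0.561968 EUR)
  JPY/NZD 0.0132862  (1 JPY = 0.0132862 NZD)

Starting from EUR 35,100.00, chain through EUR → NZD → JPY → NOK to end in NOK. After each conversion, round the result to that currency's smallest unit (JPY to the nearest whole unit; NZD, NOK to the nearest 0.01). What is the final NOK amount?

EUR 35,100.00 ÷ 0.561968 = NZD 62,459.07
NZD 62,459.07 ÷ 0.0132862 = JPY 4,701,048
JPY 4,701,048 ÷ 11.0467 = NOK 425,561.30

NOK 425,561.30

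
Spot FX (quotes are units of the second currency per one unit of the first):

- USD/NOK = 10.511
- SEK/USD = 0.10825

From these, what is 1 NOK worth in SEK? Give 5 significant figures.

1 NOK ÷ 10.511 = 0.0951384 USD
0.0951384 USD ÷ 0.10825 = 0.878877 SEK

NOK/SEK = 0.87888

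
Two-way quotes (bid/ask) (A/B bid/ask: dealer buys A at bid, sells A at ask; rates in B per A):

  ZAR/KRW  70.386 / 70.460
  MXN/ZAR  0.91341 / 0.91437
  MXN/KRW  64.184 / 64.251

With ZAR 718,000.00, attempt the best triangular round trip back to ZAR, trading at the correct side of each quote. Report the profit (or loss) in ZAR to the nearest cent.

Best loop ZAR → KRW → MXN → ZAR:
ZAR 718,000.00 × 70.386 (sell ZAR at bid) = KRW 50,537,148
KRW 50,537,148 ÷ 64.251 (buy MXN at ask) = MXN 786,558.15
MXN 786,558.15 × 0.91341 (sell MXN at bid) = ZAR 718,450.08

Net profit: ZAR 450.08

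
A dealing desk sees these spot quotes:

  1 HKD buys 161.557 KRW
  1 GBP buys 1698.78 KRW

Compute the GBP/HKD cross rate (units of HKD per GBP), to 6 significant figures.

GBP/HKD = 10.5151

1 GBP × 1698.78 = 1698.78 KRW
1698.78 KRW ÷ 161.557 = 10.5151 HKD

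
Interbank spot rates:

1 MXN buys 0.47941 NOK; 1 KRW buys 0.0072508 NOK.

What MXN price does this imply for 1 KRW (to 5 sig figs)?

1 KRW × 0.0072508 = 0.0072508 NOK
0.0072508 NOK ÷ 0.47941 = 0.0151244 MXN

KRW/MXN = 0.015124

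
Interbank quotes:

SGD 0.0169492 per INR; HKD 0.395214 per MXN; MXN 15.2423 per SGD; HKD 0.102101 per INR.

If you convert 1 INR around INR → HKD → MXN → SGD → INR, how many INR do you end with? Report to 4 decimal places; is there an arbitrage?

1.0000 (no arbitrage)

Around INR → HKD → MXN → SGD → INR: 1 × 0.102101 ÷ 0.395214 ÷ 15.2423 ÷ 0.0169492 = 0.999995
Product ≈ 1 (deviation 0.000%, within rounding noise).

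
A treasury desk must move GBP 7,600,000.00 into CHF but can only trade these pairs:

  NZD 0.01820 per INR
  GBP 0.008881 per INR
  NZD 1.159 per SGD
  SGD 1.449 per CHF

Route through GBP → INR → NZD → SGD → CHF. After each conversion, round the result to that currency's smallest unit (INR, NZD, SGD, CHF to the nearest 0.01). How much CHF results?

GBP 7,600,000.00 ÷ 0.008881 = INR 855,759,486.54
INR 855,759,486.54 × 0.01820 = NZD 15,574,822.66
NZD 15,574,822.66 ÷ 1.159 = SGD 13,438,155.88
SGD 13,438,155.88 ÷ 1.449 = CHF 9,274,089.63

CHF 9,274,089.63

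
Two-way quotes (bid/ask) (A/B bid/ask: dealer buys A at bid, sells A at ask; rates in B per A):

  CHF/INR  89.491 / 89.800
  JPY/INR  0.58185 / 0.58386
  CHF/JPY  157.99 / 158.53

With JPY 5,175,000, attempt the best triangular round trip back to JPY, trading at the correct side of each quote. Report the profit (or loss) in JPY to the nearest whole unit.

Net profit: JPY 122,545

Best loop JPY → INR → CHF → JPY:
JPY 5,175,000 × 0.58185 (sell JPY at bid) = INR 3,011,073.75
INR 3,011,073.75 ÷ 89.800 (buy CHF at ask) = CHF 33,530.89
CHF 33,530.89 × 157.99 (sell CHF at bid) = JPY 5,297,545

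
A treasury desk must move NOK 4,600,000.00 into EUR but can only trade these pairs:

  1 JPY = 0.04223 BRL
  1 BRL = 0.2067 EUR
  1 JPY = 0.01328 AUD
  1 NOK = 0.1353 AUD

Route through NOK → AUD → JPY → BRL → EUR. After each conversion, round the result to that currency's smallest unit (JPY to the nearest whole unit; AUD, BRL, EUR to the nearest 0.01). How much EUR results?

NOK 4,600,000.00 × 0.1353 = AUD 622,380.00
AUD 622,380.00 ÷ 0.01328 = JPY 46,865,964
JPY 46,865,964 × 0.04223 = BRL 1,979,149.66
BRL 1,979,149.66 × 0.2067 = EUR 409,090.23

EUR 409,090.23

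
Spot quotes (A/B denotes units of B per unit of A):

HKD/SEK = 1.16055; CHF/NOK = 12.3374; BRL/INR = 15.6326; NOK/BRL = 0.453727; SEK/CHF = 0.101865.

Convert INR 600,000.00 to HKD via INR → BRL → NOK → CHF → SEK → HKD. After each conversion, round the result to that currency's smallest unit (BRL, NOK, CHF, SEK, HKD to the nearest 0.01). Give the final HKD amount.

INR 600,000.00 ÷ 15.6326 = BRL 38,381.33
BRL 38,381.33 ÷ 0.453727 = NOK 84,591.24
NOK 84,591.24 ÷ 12.3374 = CHF 6,856.49
CHF 6,856.49 ÷ 0.101865 = SEK 67,309.58
SEK 67,309.58 ÷ 1.16055 = HKD 57,998.00

HKD 57,998.00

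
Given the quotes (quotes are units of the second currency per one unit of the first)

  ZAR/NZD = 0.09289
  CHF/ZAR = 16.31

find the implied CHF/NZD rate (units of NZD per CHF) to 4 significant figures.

CHF/NZD = 1.515

1 CHF × 16.31 = 16.31 ZAR
16.31 ZAR × 0.09289 = 1.51504 NZD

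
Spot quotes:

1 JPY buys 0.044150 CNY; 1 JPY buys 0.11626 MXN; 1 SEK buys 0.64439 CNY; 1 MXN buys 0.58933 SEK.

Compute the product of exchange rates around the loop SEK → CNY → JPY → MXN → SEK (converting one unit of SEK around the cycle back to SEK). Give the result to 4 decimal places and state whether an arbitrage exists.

Around SEK → CNY → JPY → MXN → SEK: 1 × 0.64439 ÷ 0.044150 × 0.11626 × 0.58933 = 1.000016
Product ≈ 1 (deviation 0.002%, within rounding noise).

1.0000 (no arbitrage)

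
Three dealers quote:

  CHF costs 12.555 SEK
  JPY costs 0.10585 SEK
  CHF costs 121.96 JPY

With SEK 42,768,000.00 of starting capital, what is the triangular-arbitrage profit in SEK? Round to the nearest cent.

Profit: SEK 1,207,471.28

Profitable loop is SEK → CHF → JPY → SEK:
SEK 42,768,000.00 ÷ 12.555 = CHF 3,406,451.61
CHF 3,406,451.61 × 121.96 = JPY 415,450,839
JPY 415,450,839 × 0.10585 = SEK 43,975,471.28
Profit = SEK 43,975,471.28 − SEK 42,768,000.00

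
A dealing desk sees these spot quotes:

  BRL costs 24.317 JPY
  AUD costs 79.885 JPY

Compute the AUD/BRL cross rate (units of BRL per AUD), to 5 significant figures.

1 AUD × 79.885 = 79.885 JPY
79.885 JPY ÷ 24.317 = 3.28515 BRL

AUD/BRL = 3.2852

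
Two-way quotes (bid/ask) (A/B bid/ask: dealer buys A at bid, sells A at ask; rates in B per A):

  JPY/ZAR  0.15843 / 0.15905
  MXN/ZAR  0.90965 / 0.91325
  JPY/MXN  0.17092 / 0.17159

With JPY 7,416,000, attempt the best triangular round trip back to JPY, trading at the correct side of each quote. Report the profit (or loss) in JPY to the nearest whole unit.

Net profit: JPY 81,656

Best loop JPY → ZAR → MXN → JPY:
JPY 7,416,000 × 0.15843 (sell JPY at bid) = ZAR 1,174,916.88
ZAR 1,174,916.88 ÷ 0.91325 (buy MXN at ask) = MXN 1,286,522.73
MXN 1,286,522.73 ÷ 0.17159 (buy JPY at ask) = JPY 7,497,656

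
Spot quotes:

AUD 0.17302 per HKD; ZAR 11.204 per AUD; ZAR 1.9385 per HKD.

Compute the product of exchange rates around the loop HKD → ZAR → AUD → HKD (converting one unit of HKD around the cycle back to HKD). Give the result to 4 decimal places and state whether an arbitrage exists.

Around HKD → ZAR → AUD → HKD: 1 × 1.9385 ÷ 11.204 ÷ 0.17302 = 0.999992
Product ≈ 1 (deviation 0.001%, within rounding noise).

1.0000 (no arbitrage)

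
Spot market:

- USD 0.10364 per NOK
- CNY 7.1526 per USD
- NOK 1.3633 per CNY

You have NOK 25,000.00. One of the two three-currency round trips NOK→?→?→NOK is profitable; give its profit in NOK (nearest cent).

Profit: NOK 265.20

Profitable loop is NOK → USD → CNY → NOK:
NOK 25,000.00 × 0.10364 = USD 2,591.00
USD 2,591.00 × 7.1526 = CNY 18,532.39
CNY 18,532.39 × 1.3633 = NOK 25,265.20
Profit = NOK 25,265.20 − NOK 25,000.00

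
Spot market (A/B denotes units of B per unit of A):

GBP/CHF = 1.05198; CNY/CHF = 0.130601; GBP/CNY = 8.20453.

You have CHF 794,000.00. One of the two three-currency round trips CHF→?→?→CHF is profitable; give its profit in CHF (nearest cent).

Profitable loop is CHF → GBP → CNY → CHF:
CHF 794,000.00 ÷ 1.05198 = GBP 754,767.20
GBP 754,767.20 × 8.20453 = CNY 6,192,510.14
CNY 6,192,510.14 × 0.130601 = CHF 808,748.02
Profit = CHF 808,748.02 − CHF 794,000.00

Profit: CHF 14,748.02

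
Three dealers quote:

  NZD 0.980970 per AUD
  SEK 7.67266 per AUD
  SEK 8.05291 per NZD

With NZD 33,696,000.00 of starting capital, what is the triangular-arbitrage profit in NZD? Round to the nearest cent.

Profitable loop is NZD → SEK → AUD → NZD:
NZD 33,696,000.00 × 8.05291 = SEK 271,350,855.36
SEK 271,350,855.36 ÷ 7.67266 = AUD 35,365,942.89
AUD 35,365,942.89 × 0.980970 = NZD 34,692,928.99
Profit = NZD 34,692,928.99 − NZD 33,696,000.00

Profit: NZD 996,928.99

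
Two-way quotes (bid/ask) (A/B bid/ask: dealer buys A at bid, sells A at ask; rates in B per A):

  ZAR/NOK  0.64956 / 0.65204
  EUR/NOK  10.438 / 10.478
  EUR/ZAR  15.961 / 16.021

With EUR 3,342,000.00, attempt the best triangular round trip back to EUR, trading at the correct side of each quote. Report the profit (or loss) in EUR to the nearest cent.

Net result: EUR -2,665.85 (no profitable arbitrage after spreads)

Best loop EUR → NOK → ZAR → EUR:
EUR 3,342,000.00 × 10.438 (sell EUR at bid) = NOK 34,883,796.00
NOK 34,883,796.00 ÷ 0.65204 (buy ZAR at ask) = ZAR 53,499,472.43
ZAR 53,499,472.43 ÷ 16.021 (buy EUR at ask) = EUR 3,339,334.15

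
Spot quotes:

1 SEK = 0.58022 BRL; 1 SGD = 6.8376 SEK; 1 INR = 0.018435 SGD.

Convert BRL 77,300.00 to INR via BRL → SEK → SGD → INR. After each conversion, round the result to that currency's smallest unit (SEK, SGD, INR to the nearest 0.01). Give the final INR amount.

INR 1,056,914.56

BRL 77,300.00 ÷ 0.58022 = SEK 133,225.33
SEK 133,225.33 ÷ 6.8376 = SGD 19,484.22
SGD 19,484.22 ÷ 0.018435 = INR 1,056,914.56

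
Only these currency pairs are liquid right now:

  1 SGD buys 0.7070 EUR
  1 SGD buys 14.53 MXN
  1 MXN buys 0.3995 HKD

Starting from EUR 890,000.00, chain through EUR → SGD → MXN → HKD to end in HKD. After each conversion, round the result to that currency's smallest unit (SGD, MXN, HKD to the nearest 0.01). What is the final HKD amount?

EUR 890,000.00 ÷ 0.7070 = SGD 1,258,840.17
SGD 1,258,840.17 × 14.53 = MXN 18,290,947.67
MXN 18,290,947.67 × 0.3995 = HKD 7,307,233.59

HKD 7,307,233.59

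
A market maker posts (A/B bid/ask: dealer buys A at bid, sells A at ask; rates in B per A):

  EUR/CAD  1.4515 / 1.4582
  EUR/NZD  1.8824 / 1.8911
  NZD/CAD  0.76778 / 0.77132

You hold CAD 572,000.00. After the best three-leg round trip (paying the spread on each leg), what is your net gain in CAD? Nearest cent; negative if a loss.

Best loop CAD → NZD → EUR → CAD:
CAD 572,000.00 ÷ 0.77132 (buy NZD at ask) = NZD 741,585.85
NZD 741,585.85 ÷ 1.8911 (buy EUR at ask) = EUR 392,145.23
EUR 392,145.23 × 1.4515 (sell EUR at bid) = CAD 569,198.81

Net result: CAD -2,801.19 (no profitable arbitrage after spreads)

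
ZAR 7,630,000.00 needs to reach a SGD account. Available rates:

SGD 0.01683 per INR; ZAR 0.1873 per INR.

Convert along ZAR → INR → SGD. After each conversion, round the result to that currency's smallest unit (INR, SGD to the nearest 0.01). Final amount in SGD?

ZAR 7,630,000.00 ÷ 0.1873 = INR 40,736,785.90
INR 40,736,785.90 × 0.01683 = SGD 685,600.11

SGD 685,600.11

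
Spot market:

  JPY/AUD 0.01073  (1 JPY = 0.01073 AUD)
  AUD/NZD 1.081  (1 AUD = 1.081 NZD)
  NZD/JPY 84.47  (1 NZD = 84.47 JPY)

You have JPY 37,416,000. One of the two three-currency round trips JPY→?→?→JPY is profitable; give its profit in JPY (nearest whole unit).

Profit: JPY 772,223

Profitable loop is JPY → NZD → AUD → JPY:
JPY 37,416,000 ÷ 84.47 = NZD 442,950.16
NZD 442,950.16 ÷ 1.081 = AUD 409,759.63
AUD 409,759.63 ÷ 0.01073 = JPY 38,188,223
Profit = JPY 38,188,223 − JPY 37,416,000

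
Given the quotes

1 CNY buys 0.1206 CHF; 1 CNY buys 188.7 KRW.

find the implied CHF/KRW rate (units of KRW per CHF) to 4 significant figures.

CHF/KRW = 1565

1 CHF ÷ 0.1206 = 8.29187 CNY
8.29187 CNY × 188.7 = 1564.68 KRW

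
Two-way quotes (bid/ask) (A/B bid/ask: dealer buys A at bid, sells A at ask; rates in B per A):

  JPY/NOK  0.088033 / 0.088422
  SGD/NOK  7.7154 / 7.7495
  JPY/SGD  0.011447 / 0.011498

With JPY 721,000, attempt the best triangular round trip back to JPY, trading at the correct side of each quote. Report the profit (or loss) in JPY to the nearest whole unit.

Net result: JPY -847 (no profitable arbitrage after spreads)

Best loop JPY → SGD → NOK → JPY:
JPY 721,000 × 0.011447 (sell JPY at bid) = SGD 8,253.29
SGD 8,253.29 × 7.7154 (sell SGD at bid) = NOK 63,677.41
NOK 63,677.41 ÷ 0.088422 (buy JPY at ask) = JPY 720,153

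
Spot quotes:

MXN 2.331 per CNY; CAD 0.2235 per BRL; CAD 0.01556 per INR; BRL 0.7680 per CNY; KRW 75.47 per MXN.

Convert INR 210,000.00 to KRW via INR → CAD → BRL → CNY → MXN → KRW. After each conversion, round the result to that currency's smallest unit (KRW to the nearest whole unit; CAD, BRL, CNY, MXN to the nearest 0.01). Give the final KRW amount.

INR 210,000.00 × 0.01556 = CAD 3,267.60
CAD 3,267.60 ÷ 0.2235 = BRL 14,620.13
BRL 14,620.13 ÷ 0.7680 = CNY 19,036.63
CNY 19,036.63 × 2.331 = MXN 44,374.38
MXN 44,374.38 × 75.47 = KRW 3,348,934

KRW 3,348,934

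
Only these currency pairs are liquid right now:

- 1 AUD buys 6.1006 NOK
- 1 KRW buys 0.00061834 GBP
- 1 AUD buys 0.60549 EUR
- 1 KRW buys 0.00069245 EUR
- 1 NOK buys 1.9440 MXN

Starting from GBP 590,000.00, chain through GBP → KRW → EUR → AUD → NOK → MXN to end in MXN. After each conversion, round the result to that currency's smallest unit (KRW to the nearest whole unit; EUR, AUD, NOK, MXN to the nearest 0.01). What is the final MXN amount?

MXN 12,941,211.15

GBP 590,000.00 ÷ 0.00061834 = KRW 954,167,610
KRW 954,167,610 × 0.00069245 = EUR 660,713.36
EUR 660,713.36 ÷ 0.60549 = AUD 1,091,204.41
AUD 1,091,204.41 × 6.1006 = NOK 6,657,001.62
NOK 6,657,001.62 × 1.9440 = MXN 12,941,211.15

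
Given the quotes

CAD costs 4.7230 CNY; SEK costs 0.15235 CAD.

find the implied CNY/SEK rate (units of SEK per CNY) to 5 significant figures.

CNY/SEK = 1.3898

1 CNY ÷ 4.7230 = 0.21173 CAD
0.21173 CAD ÷ 0.15235 = 1.38976 SEK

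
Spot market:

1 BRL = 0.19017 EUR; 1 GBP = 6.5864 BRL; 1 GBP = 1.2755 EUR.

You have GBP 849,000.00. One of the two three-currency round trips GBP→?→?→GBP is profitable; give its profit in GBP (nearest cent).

Profitable loop is GBP → EUR → BRL → GBP:
GBP 849,000.00 × 1.2755 = EUR 1,082,899.50
EUR 1,082,899.50 ÷ 0.19017 = BRL 5,694,376.08
BRL 5,694,376.08 ÷ 6.5864 = GBP 864,565.78
Profit = GBP 864,565.78 − GBP 849,000.00

Profit: GBP 15,565.78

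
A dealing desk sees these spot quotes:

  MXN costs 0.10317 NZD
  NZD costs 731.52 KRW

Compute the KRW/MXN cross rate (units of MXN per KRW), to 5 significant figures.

KRW/MXN = 0.013250

1 KRW ÷ 731.52 = 0.00136702 NZD
0.00136702 NZD ÷ 0.10317 = 0.0132501 MXN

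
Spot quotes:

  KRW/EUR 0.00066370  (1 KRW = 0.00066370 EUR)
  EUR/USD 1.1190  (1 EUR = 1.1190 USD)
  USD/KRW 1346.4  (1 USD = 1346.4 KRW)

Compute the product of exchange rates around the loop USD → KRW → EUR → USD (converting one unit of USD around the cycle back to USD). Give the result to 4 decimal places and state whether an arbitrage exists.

0.9999 (no arbitrage)

Around USD → KRW → EUR → USD: 1 × 1346.4 × 0.00066370 × 1.1190 = 0.999945
Product ≈ 1 (deviation 0.006%, within rounding noise).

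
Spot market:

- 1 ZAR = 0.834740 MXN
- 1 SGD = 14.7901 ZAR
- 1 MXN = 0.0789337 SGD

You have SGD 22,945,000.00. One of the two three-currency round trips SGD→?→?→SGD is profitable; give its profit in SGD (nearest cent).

Profit: SGD 600,247.82

Profitable loop is SGD → MXN → ZAR → SGD:
SGD 22,945,000.00 ÷ 0.0789337 = MXN 290,686,994.27
MXN 290,686,994.27 ÷ 0.834740 = ZAR 348,236,569.80
ZAR 348,236,569.80 ÷ 14.7901 = SGD 23,545,247.82
Profit = SGD 23,545,247.82 − SGD 22,945,000.00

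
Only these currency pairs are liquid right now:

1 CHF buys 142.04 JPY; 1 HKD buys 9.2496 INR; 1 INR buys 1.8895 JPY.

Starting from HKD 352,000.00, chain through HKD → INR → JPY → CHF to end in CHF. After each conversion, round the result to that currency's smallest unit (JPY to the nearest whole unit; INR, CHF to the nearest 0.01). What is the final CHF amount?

HKD 352,000.00 × 9.2496 = INR 3,255,859.20
INR 3,255,859.20 × 1.8895 = JPY 6,151,946
JPY 6,151,946 ÷ 142.04 = CHF 43,311.36

CHF 43,311.36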